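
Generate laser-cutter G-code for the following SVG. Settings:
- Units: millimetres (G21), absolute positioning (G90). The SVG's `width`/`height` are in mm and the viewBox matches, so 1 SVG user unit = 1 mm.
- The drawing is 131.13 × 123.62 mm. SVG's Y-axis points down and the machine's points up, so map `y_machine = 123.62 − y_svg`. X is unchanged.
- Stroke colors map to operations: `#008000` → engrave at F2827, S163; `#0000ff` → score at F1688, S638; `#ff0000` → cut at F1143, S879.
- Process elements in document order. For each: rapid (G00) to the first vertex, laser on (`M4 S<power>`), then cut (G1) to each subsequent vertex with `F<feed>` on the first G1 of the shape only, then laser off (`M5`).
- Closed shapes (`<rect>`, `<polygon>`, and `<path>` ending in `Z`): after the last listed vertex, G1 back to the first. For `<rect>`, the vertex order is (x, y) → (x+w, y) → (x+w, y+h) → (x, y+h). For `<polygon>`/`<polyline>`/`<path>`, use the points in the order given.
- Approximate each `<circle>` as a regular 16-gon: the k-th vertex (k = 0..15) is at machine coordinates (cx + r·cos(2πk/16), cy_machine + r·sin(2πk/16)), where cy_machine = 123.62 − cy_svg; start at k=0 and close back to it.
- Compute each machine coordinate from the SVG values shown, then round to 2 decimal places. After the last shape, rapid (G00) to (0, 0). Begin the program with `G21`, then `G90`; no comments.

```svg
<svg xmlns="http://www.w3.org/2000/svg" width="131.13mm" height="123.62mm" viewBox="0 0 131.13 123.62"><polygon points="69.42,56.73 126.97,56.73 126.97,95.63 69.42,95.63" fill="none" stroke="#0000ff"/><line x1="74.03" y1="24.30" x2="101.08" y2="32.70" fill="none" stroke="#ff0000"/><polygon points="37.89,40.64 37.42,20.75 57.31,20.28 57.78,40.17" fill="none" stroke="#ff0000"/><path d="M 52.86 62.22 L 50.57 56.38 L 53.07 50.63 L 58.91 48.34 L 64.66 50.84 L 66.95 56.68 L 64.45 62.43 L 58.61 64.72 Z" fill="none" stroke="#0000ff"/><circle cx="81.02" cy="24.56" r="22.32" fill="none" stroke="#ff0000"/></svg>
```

G21
G90
G00 X69.42 Y66.89
M4 S638
G1 X126.97 Y66.89 F1688
G1 X126.97 Y27.99
G1 X69.42 Y27.99
G1 X69.42 Y66.89
M5
G00 X74.03 Y99.32
M4 S879
G1 X101.08 Y90.92 F1143
M5
G00 X37.89 Y82.98
M4 S879
G1 X37.42 Y102.87 F1143
G1 X57.31 Y103.34
G1 X57.78 Y83.45
G1 X37.89 Y82.98
M5
G00 X52.86 Y61.40
M4 S638
G1 X50.57 Y67.24 F1688
G1 X53.07 Y72.99
G1 X58.91 Y75.28
G1 X64.66 Y72.78
G1 X66.95 Y66.94
G1 X64.45 Y61.19
G1 X58.61 Y58.90
G1 X52.86 Y61.40
M5
G00 X103.34 Y99.06
M4 S879
G1 X101.64 Y107.60 F1143
G1 X96.80 Y114.84
G1 X89.56 Y119.68
G1 X81.02 Y121.38
G1 X72.48 Y119.68
G1 X65.24 Y114.84
G1 X60.40 Y107.60
G1 X58.70 Y99.06
G1 X60.40 Y90.52
G1 X65.24 Y83.28
G1 X72.48 Y78.44
G1 X81.02 Y76.74
G1 X89.56 Y78.44
G1 X96.80 Y83.28
G1 X101.64 Y90.52
G1 X103.34 Y99.06
M5
G00 X0.00 Y0.00

1 u = 1 mm; y_m = 123.62 − y.

[1] `<polygon>` rectangle, #0000ff→score S638 F1688: (69.42,66.89) → (126.97,66.89) → (126.97,27.99) → (69.42,27.99) → (69.42,66.89) (closed)

[2] `<line>` line segment, #ff0000→cut S879 F1143: (74.03,99.32) → (101.08,90.92)

[3] `<polygon>` regular polygon, #ff0000→cut S879 F1143: (37.89,82.98) → (37.42,102.87) → (57.31,103.34) → (57.78,83.45) → (37.89,82.98) (closed)

[4] `<path>` regular polygon, #0000ff→score S638 F1688: (52.86,61.40) → (50.57,67.24) → (53.07,72.99) → (58.91,75.28) → (64.66,72.78) → (66.95,66.94) → (64.45,61.19) → (58.61,58.90) → (52.86,61.40) (closed)

[5] `<circle>` circle, #ff0000→cut S879 F1143: (103.34,99.06) → (101.64,107.60) → (96.80,114.84) → (89.56,119.68) → (81.02,121.38) → (72.48,119.68) → (65.24,114.84) → (60.40,107.60) → (58.70,99.06) → (60.40,90.52) → (65.24,83.28) → (72.48,78.44) → (81.02,76.74) → (89.56,78.44) → (96.80,83.28) → (101.64,90.52) → (103.34,99.06) (closed)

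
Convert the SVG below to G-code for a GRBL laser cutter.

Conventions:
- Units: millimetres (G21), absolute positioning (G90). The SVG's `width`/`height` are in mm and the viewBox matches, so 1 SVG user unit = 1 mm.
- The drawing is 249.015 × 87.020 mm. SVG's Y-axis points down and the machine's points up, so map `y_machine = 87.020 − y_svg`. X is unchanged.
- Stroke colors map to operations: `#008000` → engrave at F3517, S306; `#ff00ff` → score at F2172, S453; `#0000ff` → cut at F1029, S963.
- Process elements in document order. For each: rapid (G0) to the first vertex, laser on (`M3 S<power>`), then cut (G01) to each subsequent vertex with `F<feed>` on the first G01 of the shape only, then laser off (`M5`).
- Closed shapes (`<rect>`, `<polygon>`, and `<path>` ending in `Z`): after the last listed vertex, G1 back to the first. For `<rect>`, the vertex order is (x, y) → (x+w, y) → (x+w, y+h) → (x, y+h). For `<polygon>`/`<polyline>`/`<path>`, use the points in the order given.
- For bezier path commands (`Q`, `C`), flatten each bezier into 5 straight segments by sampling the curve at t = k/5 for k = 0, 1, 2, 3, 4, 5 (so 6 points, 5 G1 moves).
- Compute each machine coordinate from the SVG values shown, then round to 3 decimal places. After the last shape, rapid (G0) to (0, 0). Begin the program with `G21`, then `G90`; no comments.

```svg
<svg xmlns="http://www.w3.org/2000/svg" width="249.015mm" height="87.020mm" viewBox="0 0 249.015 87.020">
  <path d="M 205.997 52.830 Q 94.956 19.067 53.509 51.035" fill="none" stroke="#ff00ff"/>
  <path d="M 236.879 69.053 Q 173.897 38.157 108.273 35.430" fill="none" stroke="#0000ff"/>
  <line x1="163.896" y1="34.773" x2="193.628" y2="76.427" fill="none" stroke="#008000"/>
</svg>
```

1 u = 1 mm; y_m = 87.020 − y.

[1] `<path>` quadratic bezier, #ff00ff→score S453 F2172: (205.997,34.190) → (164.364,45.066) → (128.299,50.683) → (97.802,51.042) → (72.872,46.143) → (53.509,35.985)

[2] `<path>` quadratic bezier, #0000ff→cut S963 F1029: (236.879,17.967) → (211.581,29.199) → (186.071,38.177) → (160.349,44.901) → (134.417,49.372) → (108.273,51.590)

[3] `<line>` line segment, #008000→engrave S306 F3517: (163.896,52.247) → (193.628,10.593)

G21
G90
G0 X205.997 Y34.190
M3 S453
G01 X164.364 Y45.066 F2172
G01 X128.299 Y50.683
G01 X97.802 Y51.042
G01 X72.872 Y46.143
G01 X53.509 Y35.985
M5
G0 X236.879 Y17.967
M3 S963
G01 X211.581 Y29.199 F1029
G01 X186.071 Y38.177
G01 X160.349 Y44.901
G01 X134.417 Y49.372
G01 X108.273 Y51.590
M5
G0 X163.896 Y52.247
M3 S306
G01 X193.628 Y10.593 F3517
M5
G0 X0.000 Y0.000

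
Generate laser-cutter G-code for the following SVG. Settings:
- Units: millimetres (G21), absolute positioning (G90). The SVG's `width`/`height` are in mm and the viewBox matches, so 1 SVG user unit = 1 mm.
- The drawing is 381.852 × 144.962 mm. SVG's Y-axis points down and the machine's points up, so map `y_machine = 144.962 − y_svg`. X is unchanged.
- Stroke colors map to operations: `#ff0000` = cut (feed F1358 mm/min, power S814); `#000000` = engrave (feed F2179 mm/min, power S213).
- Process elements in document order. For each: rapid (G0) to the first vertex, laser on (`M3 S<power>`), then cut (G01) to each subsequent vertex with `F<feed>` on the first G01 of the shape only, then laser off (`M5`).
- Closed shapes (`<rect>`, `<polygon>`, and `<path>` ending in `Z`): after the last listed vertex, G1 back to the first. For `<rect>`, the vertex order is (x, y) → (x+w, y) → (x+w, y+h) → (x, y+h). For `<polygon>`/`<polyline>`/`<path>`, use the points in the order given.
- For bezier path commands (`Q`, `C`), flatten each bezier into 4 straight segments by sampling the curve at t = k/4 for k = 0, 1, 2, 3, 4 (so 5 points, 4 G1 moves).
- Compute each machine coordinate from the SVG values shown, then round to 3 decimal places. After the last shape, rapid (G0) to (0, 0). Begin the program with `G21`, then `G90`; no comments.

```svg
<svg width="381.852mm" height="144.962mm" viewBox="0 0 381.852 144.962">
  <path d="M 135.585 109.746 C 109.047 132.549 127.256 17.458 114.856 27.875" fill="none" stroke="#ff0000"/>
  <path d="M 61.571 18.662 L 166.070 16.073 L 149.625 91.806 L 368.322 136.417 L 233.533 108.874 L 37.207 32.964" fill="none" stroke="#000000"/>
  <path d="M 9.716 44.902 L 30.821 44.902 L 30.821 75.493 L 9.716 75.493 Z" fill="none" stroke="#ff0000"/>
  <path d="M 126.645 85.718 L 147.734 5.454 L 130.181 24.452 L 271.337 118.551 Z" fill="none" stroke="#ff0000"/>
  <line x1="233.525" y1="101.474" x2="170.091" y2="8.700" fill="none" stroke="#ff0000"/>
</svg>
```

G21
G90
G0 X135.585 Y35.216
M3 S814
G01 X122.894 Y39.853 F1358
G01 X119.919 Y71.507
G01 X119.594 Y105.483
G01 X114.856 Y117.087
M5
G0 X61.571 Y126.300
M3 S213
G01 X166.070 Y128.889 F2179
G01 X149.625 Y53.156
G01 X368.322 Y8.545
G01 X233.533 Y36.088
G01 X37.207 Y111.998
M5
G0 X9.716 Y100.060
M3 S814
G01 X30.821 Y100.060 F1358
G01 X30.821 Y69.469
G01 X9.716 Y69.469
G01 X9.716 Y100.060
M5
G0 X126.645 Y59.244
M3 S814
G01 X147.734 Y139.508 F1358
G01 X130.181 Y120.510
G01 X271.337 Y26.411
G01 X126.645 Y59.244
M5
G0 X233.525 Y43.488
M3 S814
G01 X170.091 Y136.262 F1358
M5
G0 X0.000 Y0.000

viewBox `0 0 381.852 144.962` with mm width/height → 1 unit = 1 mm. Flip: y_m = 144.962 − y_svg.

**Shape 1** — `<path>` cubic bezier, stroke `#ff0000` → cut (S814, F1358). Control points (SVG): P0=(135.585,109.746), P1=(109.047,132.549), P2=(127.256,17.458), P3=(114.856,27.875); sampled at t=k/4. Machine vertices: (135.585,35.216) → (122.894,39.853) → (119.919,71.507) → (119.594,105.483) → (114.856,117.087). Open path.

**Shape 2** — `<path>` open polyline, stroke `#000000` → engrave (S213, F2179). Machine vertices: (61.571,126.300) → (166.070,128.889) → (149.625,53.156) → (368.322,8.545) → (233.533,36.088) → (37.207,111.998). Open path.

**Shape 3** — `<path>` rectangle, stroke `#ff0000` → cut (S814, F1358). Machine vertices: (9.716,100.060) → (30.821,100.060) → (30.821,69.469) → (9.716,69.469) → (9.716,100.060). Closed: final G1 returns to the first vertex.

**Shape 4** — `<path>` closed polygon, stroke `#ff0000` → cut (S814, F1358). Machine vertices: (126.645,59.244) → (147.734,139.508) → (130.181,120.510) → (271.337,26.411) → (126.645,59.244). Closed: final G1 returns to the first vertex.

**Shape 5** — `<line>` line segment, stroke `#ff0000` → cut (S814, F1358). Machine vertices: (233.525,43.488) → (170.091,136.262). Open path.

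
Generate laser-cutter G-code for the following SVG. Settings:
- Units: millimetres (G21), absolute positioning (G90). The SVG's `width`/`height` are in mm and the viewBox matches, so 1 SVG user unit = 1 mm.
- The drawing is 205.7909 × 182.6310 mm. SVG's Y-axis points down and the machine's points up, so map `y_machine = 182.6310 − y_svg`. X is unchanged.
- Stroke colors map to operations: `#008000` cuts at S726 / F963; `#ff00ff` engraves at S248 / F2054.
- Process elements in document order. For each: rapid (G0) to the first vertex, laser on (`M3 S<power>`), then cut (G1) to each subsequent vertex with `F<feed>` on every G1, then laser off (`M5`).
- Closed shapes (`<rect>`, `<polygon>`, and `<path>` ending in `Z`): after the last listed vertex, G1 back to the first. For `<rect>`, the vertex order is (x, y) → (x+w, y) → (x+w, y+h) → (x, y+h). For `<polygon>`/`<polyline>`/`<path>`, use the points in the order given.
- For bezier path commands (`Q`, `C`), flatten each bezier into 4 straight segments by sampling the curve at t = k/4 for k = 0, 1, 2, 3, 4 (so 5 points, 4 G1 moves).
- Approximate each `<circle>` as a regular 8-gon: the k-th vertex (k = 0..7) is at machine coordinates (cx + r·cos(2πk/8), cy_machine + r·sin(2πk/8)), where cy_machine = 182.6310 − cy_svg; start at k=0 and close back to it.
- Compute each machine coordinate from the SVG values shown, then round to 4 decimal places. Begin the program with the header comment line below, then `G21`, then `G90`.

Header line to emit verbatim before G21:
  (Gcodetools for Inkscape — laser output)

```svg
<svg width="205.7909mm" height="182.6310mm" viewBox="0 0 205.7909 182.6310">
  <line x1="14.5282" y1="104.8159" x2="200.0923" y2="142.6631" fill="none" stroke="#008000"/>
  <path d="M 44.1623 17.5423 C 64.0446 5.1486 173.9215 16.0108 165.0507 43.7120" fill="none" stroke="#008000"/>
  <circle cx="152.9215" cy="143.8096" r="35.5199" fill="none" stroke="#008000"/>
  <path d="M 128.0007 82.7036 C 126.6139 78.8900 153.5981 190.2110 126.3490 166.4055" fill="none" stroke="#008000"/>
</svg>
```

viewBox `0 0 205.7909 182.6310` with mm width/height → 1 unit = 1 mm. Flip: y_m = 182.6310 − y_svg.

**Shape 1** — `<line>` line segment, stroke `#008000` → cut (S726, F963). Machine vertices: (14.5282,77.8151) → (200.0923,39.9679). Open path.

**Shape 2** — `<path>` cubic bezier, stroke `#008000` → cut (S726, F963). Control points (SVG): P0=(44.1623,17.5423), P1=(64.0446,5.1486), P2=(173.9215,16.0108), P3=(165.0507,43.7120); sampled at t=k/4. Machine vertices: (44.1623,165.0887) → (72.6864,170.1238) → (115.3889,167.0394) → (152.7002,156.4373) → (165.0507,138.9190). Open path.

**Shape 3** — `<circle>` circle, stroke `#008000` → cut (S726, F963). Machine vertices: (188.4414,38.8214) → (178.0379,63.9378) → (152.9215,74.3413) → (127.8051,63.9378) → (117.4016,38.8214) → (127.8051,13.7050) → (152.9215,3.3015) → (178.0379,13.7050) → (188.4414,38.8214). Closed: final G1 returns to the first vertex.

**Shape 4** — `<path>` cubic bezier, stroke `#008000` → cut (S726, F963). Control points (SVG): P0=(128.0007,82.7036), P1=(126.6139,78.8900), P2=(153.5981,190.2110), P3=(126.3490,166.4055); sampled at t=k/4. Machine vertices: (128.0007,99.9274) → (130.9895,85.1102) → (136.8732,50.5795) → (137.9078,19.7973) → (126.3490,16.2255). Open path.

(Gcodetools for Inkscape — laser output)
G21
G90
G0 X14.5282 Y77.8151
M3 S726
G1 X200.0923 Y39.9679 F963
M5
G0 X44.1623 Y165.0887
M3 S726
G1 X72.6864 Y170.1238 F963
G1 X115.3889 Y167.0394 F963
G1 X152.7002 Y156.4373 F963
G1 X165.0507 Y138.9190 F963
M5
G0 X188.4414 Y38.8214
M3 S726
G1 X178.0379 Y63.9378 F963
G1 X152.9215 Y74.3413 F963
G1 X127.8051 Y63.9378 F963
G1 X117.4016 Y38.8214 F963
G1 X127.8051 Y13.7050 F963
G1 X152.9215 Y3.3015 F963
G1 X178.0379 Y13.7050 F963
G1 X188.4414 Y38.8214 F963
M5
G0 X128.0007 Y99.9274
M3 S726
G1 X130.9895 Y85.1102 F963
G1 X136.8732 Y50.5795 F963
G1 X137.9078 Y19.7973 F963
G1 X126.3490 Y16.2255 F963
M5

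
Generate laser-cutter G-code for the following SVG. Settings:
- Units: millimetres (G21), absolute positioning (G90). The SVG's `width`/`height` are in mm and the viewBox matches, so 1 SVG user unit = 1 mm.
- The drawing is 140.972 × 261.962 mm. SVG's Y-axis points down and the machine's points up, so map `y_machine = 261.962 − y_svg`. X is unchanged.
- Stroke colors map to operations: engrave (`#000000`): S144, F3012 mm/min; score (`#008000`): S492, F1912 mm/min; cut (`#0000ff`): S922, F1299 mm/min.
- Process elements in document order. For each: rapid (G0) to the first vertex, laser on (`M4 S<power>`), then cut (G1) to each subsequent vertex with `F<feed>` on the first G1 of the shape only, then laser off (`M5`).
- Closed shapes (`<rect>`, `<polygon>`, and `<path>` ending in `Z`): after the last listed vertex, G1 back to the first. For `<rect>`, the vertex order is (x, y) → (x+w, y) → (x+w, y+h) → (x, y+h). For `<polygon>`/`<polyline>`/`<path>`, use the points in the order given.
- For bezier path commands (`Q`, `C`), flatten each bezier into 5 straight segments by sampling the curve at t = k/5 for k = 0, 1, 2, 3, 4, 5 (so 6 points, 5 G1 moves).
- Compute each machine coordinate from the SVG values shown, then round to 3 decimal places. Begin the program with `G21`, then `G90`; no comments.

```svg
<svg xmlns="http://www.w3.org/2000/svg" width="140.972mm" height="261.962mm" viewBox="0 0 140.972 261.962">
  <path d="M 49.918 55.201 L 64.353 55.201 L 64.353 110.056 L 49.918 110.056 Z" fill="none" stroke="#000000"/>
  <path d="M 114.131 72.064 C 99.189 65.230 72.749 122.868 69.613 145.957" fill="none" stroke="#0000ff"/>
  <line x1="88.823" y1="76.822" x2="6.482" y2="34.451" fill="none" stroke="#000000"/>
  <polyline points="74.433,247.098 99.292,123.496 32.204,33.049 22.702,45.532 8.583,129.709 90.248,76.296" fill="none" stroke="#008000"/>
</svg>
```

viewBox `0 0 140.972 261.962` with mm width/height → 1 unit = 1 mm. Flip: y_m = 261.962 − y_svg.

**Shape 1** — `<path>` rectangle, stroke `#000000` → engrave (S144, F3012). Machine vertices: (49.918,206.761) → (64.353,206.761) → (64.353,151.906) → (49.918,151.906) → (49.918,206.761). Closed: final G1 returns to the first vertex.

**Shape 2** — `<path>` cubic bezier, stroke `#0000ff` → cut (S922, F1299). Control points (SVG): P0=(114.131,72.064), P1=(99.189,65.230), P2=(72.749,122.868), P3=(69.613,145.957); sampled at t=k/5. Machine vertices: (114.131,189.898) → (104.064,187.054) → (92.909,173.490) → (82.335,153.958) → (74.013,133.212) → (69.613,116.005). Open path.

**Shape 3** — `<line>` line segment, stroke `#000000` → engrave (S144, F3012). Machine vertices: (88.823,185.140) → (6.482,227.511). Open path.

**Shape 4** — `<polyline>` open polyline, stroke `#008000` → score (S492, F1912). Machine vertices: (74.433,14.864) → (99.292,138.466) → (32.204,228.913) → (22.702,216.430) → (8.583,132.253) → (90.248,185.666). Open path.

G21
G90
G0 X49.918 Y206.761
M4 S144
G1 X64.353 Y206.761 F3012
G1 X64.353 Y151.906
G1 X49.918 Y151.906
G1 X49.918 Y206.761
M5
G0 X114.131 Y189.898
M4 S922
G1 X104.064 Y187.054 F1299
G1 X92.909 Y173.490
G1 X82.335 Y153.958
G1 X74.013 Y133.212
G1 X69.613 Y116.005
M5
G0 X88.823 Y185.140
M4 S144
G1 X6.482 Y227.511 F3012
M5
G0 X74.433 Y14.864
M4 S492
G1 X99.292 Y138.466 F1912
G1 X32.204 Y228.913
G1 X22.702 Y216.430
G1 X8.583 Y132.253
G1 X90.248 Y185.666
M5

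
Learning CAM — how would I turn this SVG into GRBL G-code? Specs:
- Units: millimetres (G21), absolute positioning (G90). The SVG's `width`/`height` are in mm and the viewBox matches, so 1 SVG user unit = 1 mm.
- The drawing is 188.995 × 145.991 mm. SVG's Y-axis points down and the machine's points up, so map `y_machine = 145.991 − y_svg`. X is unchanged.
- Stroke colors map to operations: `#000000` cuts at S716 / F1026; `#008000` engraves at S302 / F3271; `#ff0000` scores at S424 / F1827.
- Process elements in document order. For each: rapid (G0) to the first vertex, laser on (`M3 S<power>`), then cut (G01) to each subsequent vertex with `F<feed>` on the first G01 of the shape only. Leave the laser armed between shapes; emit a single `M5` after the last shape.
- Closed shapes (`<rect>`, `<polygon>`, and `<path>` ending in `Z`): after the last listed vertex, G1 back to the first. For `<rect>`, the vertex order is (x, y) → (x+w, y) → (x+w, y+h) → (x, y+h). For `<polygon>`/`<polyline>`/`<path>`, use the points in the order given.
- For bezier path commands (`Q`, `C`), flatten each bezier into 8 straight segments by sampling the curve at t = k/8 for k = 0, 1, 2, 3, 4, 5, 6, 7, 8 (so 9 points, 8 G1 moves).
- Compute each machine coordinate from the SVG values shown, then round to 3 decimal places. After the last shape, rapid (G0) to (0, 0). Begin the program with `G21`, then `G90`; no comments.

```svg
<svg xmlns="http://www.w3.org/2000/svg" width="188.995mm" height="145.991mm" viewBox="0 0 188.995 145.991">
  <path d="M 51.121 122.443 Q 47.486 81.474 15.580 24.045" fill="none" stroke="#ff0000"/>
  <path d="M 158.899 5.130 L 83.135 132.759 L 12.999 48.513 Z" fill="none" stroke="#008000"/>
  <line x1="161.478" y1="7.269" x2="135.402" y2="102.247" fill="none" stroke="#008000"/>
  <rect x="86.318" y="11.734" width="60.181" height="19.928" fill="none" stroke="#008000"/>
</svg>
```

G21
G90
G0 X51.121 Y23.548
M3 S424
G01 X49.771 Y34.047 F1827
G01 X47.537 Y45.061
G01 X44.419 Y56.589
G01 X40.418 Y68.632
G01 X35.534 Y81.189
G01 X29.766 Y94.260
G01 X23.115 Y107.846
G01 X15.580 Y121.946
G0 X158.899 Y140.861
M3 S302
G01 X83.135 Y13.232 F3271
G01 X12.999 Y97.478
G01 X158.899 Y140.861
G0 X161.478 Y138.722
M3 S302
G01 X135.402 Y43.744 F3271
G0 X86.318 Y134.257
M3 S302
G01 X146.499 Y134.257 F3271
G01 X146.499 Y114.329
G01 X86.318 Y114.329
G01 X86.318 Y134.257
M5
G0 X0.000 Y0.000

Since the viewBox matches the mm dimensions, user units are millimetres directly. The only transform is the Y-flip y_m = 145.991 − y_svg.

Shape 1 is a quadratic bezier drawn with `<path>`. Its stroke #ff0000 means score at S424, F1827. After flipping Y the toolpath is (51.121,23.548) → (49.771,34.047) → (47.537,45.061) → (44.419,56.589) → (40.418,68.632) → (35.534,81.189) → (29.766,94.260) → (23.115,107.846) → (15.580,121.946).

Shape 2 is a closed polygon drawn with `<path>`. Its stroke #008000 means engrave at S302, F3271. After flipping Y the toolpath is (158.899,140.861) → (83.135,13.232) → (12.999,97.478) → (158.899,140.861), returning to the start.

Shape 3 is a line segment drawn with `<line>`. Its stroke #008000 means engrave at S302, F3271. After flipping Y the toolpath is (161.478,138.722) → (135.402,43.744).

Shape 4 is a rectangle drawn with `<rect>`. Its stroke #008000 means engrave at S302, F3271. After flipping Y the toolpath is (86.318,134.257) → (146.499,134.257) → (146.499,114.329) → (86.318,114.329) → (86.318,134.257), returning to the start.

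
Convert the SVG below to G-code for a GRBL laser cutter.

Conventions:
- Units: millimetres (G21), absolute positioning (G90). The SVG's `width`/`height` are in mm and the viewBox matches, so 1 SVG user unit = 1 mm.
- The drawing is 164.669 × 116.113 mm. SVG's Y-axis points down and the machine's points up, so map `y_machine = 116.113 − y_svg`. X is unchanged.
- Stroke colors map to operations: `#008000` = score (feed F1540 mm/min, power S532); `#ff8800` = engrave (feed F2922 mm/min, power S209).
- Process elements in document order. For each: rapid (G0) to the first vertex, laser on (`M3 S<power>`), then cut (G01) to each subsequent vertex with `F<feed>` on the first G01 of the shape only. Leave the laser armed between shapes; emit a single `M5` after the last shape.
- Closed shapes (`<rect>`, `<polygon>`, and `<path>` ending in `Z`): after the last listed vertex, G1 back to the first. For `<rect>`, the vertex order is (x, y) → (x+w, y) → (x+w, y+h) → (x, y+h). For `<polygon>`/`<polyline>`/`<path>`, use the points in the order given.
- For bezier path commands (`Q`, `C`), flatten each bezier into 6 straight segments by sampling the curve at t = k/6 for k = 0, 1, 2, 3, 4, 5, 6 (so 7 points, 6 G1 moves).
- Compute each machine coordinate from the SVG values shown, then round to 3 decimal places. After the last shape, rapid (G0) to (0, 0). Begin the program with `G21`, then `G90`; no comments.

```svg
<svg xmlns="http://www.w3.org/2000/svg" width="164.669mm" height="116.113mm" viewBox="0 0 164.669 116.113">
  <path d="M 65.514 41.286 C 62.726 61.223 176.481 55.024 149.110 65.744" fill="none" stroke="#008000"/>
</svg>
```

viewBox `0 0 164.669 116.113` with mm width/height → 1 unit = 1 mm. Flip: y_m = 116.113 − y_svg.

**Shape 1** — `<path>` cubic bezier, stroke `#008000` → score (S532, F1540). Control points (SVG): P0=(65.514,41.286), P1=(62.726,61.223), P2=(176.481,55.024), P3=(149.110,65.744); sampled at t=k/6. Machine vertices: (65.514,74.827) → (72.639,66.837) → (92.030,62.007) → (116.531,59.142) → (138.982,57.044) → (152.228,54.518) → (149.110,50.369). Open path.

G21
G90
G0 X65.514 Y74.827
M3 S532
G01 X72.639 Y66.837 F1540
G01 X92.030 Y62.007
G01 X116.531 Y59.142
G01 X138.982 Y57.044
G01 X152.228 Y54.518
G01 X149.110 Y50.369
M5
G0 X0.000 Y0.000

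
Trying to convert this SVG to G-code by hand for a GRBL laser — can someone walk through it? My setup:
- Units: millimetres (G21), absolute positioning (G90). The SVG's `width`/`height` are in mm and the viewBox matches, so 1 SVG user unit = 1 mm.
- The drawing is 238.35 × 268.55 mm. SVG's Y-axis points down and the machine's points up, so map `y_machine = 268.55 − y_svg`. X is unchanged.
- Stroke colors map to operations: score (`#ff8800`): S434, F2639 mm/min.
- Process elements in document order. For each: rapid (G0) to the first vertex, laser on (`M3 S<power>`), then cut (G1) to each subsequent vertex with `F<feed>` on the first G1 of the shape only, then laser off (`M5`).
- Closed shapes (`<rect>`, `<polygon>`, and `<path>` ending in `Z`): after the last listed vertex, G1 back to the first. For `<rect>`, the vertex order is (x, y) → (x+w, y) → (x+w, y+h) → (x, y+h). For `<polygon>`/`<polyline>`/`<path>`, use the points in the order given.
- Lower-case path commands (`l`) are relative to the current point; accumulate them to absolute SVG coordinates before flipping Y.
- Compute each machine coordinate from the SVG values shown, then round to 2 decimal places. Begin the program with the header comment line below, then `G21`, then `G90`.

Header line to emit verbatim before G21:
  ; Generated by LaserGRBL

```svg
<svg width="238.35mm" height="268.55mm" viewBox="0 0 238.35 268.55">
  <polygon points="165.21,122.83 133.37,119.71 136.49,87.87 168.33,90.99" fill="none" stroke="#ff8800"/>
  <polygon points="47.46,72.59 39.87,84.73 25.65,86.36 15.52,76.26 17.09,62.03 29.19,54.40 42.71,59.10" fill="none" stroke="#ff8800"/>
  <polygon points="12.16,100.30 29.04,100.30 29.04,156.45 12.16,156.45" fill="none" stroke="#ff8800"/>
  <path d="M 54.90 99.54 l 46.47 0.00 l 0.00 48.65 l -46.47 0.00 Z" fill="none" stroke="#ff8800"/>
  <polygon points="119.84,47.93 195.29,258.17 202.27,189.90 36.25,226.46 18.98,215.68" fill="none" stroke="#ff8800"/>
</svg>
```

; Generated by LaserGRBL
G21
G90
G0 X165.21 Y145.72
M3 S434
G1 X133.37 Y148.84 F2639
G1 X136.49 Y180.68
G1 X168.33 Y177.56
G1 X165.21 Y145.72
M5
G0 X47.46 Y195.96
M3 S434
G1 X39.87 Y183.82 F2639
G1 X25.65 Y182.19
G1 X15.52 Y192.29
G1 X17.09 Y206.52
G1 X29.19 Y214.15
G1 X42.71 Y209.45
G1 X47.46 Y195.96
M5
G0 X12.16 Y168.25
M3 S434
G1 X29.04 Y168.25 F2639
G1 X29.04 Y112.10
G1 X12.16 Y112.10
G1 X12.16 Y168.25
M5
G0 X54.90 Y169.01
M3 S434
G1 X101.37 Y169.01 F2639
G1 X101.37 Y120.36
G1 X54.90 Y120.36
G1 X54.90 Y169.01
M5
G0 X119.84 Y220.62
M3 S434
G1 X195.29 Y10.38 F2639
G1 X202.27 Y78.65
G1 X36.25 Y42.09
G1 X18.98 Y52.87
G1 X119.84 Y220.62
M5

1 u = 1 mm; y_m = 268.55 − y.

[1] `<polygon>` regular polygon, #ff8800→score S434 F2639: (165.21,145.72) → (133.37,148.84) → (136.49,180.68) → (168.33,177.56) → (165.21,145.72) (closed)

[2] `<polygon>` regular polygon, #ff8800→score S434 F2639: (47.46,195.96) → (39.87,183.82) → (25.65,182.19) → (15.52,192.29) → (17.09,206.52) → (29.19,214.15) → (42.71,209.45) → (47.46,195.96) (closed)

[3] `<polygon>` rectangle, #ff8800→score S434 F2639: (12.16,168.25) → (29.04,168.25) → (29.04,112.10) → (12.16,112.10) → (12.16,168.25) (closed)

[4] `<path>` rectangle, #ff8800→score S434 F2639: (54.90,169.01) → (101.37,169.01) → (101.37,120.36) → (54.90,120.36) → (54.90,169.01) (closed)

[5] `<polygon>` closed polygon, #ff8800→score S434 F2639: (119.84,220.62) → (195.29,10.38) → (202.27,78.65) → (36.25,42.09) → (18.98,52.87) → (119.84,220.62) (closed)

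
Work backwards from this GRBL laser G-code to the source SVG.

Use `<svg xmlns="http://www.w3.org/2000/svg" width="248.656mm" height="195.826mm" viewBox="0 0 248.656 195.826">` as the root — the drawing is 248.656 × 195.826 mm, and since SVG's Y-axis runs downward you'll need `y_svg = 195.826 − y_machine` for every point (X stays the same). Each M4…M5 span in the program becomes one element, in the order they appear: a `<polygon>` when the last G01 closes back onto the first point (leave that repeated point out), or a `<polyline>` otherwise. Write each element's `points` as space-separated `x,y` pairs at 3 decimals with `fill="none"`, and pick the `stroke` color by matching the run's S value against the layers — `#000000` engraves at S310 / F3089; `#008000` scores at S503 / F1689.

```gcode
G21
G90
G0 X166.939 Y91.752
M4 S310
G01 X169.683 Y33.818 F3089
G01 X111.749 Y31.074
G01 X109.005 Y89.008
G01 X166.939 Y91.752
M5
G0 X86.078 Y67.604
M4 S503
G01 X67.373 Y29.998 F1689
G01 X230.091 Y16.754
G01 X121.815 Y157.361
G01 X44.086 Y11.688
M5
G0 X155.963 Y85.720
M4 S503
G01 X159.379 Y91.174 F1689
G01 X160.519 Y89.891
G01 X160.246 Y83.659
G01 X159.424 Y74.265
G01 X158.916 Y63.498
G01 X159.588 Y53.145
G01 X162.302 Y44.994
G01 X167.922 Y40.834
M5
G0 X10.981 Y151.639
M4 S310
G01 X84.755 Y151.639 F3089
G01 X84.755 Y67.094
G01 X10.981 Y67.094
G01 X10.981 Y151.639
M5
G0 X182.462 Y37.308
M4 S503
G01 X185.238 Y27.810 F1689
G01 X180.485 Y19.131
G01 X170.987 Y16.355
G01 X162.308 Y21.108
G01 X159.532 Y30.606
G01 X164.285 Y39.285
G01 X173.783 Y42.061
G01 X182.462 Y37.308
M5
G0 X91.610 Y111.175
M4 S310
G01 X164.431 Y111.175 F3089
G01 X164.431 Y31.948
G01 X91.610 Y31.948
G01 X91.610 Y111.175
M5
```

<svg xmlns="http://www.w3.org/2000/svg" width="248.656mm" height="195.826mm" viewBox="0 0 248.656 195.826">
  <polygon points="166.939,104.074 169.683,162.008 111.749,164.752 109.005,106.818" fill="none" stroke="#000000"/>
  <polyline points="86.078,128.222 67.373,165.828 230.091,179.072 121.815,38.465 44.086,184.138" fill="none" stroke="#008000"/>
  <polyline points="155.963,110.106 159.379,104.652 160.519,105.935 160.246,112.167 159.424,121.561 158.916,132.328 159.588,142.681 162.302,150.832 167.922,154.992" fill="none" stroke="#008000"/>
  <polygon points="10.981,44.187 84.755,44.187 84.755,128.732 10.981,128.732" fill="none" stroke="#000000"/>
  <polygon points="182.462,158.518 185.238,168.016 180.485,176.695 170.987,179.471 162.308,174.718 159.532,165.220 164.285,156.541 173.783,153.765" fill="none" stroke="#008000"/>
  <polygon points="91.610,84.651 164.431,84.651 164.431,163.878 91.610,163.878" fill="none" stroke="#000000"/>
</svg>

y_svg = 195.826 − y_m.

[1] S310→`#000000` (engrave); closed run; points: 166.939,104.074 169.683,162.008 111.749,164.752 109.005,106.818

[2] S503→`#008000` (score); open run; points: 86.078,128.222 67.373,165.828 230.091,179.072 121.815,38.465 44.086,184.138

[3] S503→`#008000` (score); open run; points: 155.963,110.106 159.379,104.652 160.519,105.935 160.246,112.167 159.424,121.561 158.916,132.328 159.588,142.681 162.302,150.832 167.922,154.992

[4] S310→`#000000` (engrave); closed run; points: 10.981,44.187 84.755,44.187 84.755,128.732 10.981,128.732

[5] S503→`#008000` (score); closed run; points: 182.462,158.518 185.238,168.016 180.485,176.695 170.987,179.471 162.308,174.718 159.532,165.220 164.285,156.541 173.783,153.765

[6] S310→`#000000` (engrave); closed run; points: 91.610,84.651 164.431,84.651 164.431,163.878 91.610,163.878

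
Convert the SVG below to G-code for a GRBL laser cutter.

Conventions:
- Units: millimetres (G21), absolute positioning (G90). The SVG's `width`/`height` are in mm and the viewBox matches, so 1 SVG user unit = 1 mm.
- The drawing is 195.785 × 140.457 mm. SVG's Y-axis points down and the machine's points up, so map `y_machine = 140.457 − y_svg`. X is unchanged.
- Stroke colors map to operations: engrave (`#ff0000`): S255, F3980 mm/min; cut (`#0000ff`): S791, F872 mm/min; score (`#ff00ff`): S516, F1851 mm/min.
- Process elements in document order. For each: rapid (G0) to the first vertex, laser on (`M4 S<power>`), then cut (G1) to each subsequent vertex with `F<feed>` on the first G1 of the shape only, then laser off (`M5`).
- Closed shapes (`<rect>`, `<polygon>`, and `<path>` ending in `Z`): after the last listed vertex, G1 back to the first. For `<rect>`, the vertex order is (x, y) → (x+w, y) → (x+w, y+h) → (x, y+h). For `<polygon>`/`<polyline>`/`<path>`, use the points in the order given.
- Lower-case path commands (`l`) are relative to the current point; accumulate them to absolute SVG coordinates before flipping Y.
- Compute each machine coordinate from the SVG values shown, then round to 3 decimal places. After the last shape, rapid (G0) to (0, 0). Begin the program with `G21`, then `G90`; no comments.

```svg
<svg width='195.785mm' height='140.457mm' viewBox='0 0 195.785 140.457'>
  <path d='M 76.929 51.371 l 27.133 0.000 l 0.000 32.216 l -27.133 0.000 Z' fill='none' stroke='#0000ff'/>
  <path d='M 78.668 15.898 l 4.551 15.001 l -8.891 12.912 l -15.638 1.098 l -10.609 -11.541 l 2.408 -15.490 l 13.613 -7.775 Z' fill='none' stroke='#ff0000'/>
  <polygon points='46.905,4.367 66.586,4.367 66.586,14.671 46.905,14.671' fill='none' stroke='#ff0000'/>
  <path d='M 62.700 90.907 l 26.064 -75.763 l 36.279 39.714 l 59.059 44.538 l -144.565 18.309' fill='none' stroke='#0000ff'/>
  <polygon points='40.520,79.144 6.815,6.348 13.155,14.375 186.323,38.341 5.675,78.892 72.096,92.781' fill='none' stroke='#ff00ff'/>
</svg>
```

Since the viewBox matches the mm dimensions, user units are millimetres directly. The only transform is the Y-flip y_m = 140.457 − y_svg.

Shape 1 is a rectangle drawn with `<path>`. Its stroke #0000ff means cut at S791, F872. After flipping Y the toolpath is (76.929,89.086) → (104.062,89.086) → (104.062,56.870) → (76.929,56.870) → (76.929,89.086), returning to the start.

Shape 2 is a regular polygon drawn with `<path>`. Its stroke #ff0000 means engrave at S255, F3980. After flipping Y the toolpath is (78.668,124.559) → (83.219,109.558) → (74.328,96.646) → (58.690,95.548) → (48.081,107.089) → (50.489,122.579) → (64.102,130.354) → (78.668,124.559), returning to the start.

Shape 3 is a rectangle drawn with `<polygon>`. Its stroke #ff0000 means engrave at S255, F3980. After flipping Y the toolpath is (46.905,136.090) → (66.586,136.090) → (66.586,125.786) → (46.905,125.786) → (46.905,136.090), returning to the start.

Shape 4 is a open polyline drawn with `<path>`. Its stroke #0000ff means cut at S791, F872. After flipping Y the toolpath is (62.700,49.550) → (88.764,125.313) → (125.043,85.599) → (184.102,41.061) → (39.537,22.752).

Shape 5 is a closed polygon drawn with `<polygon>`. Its stroke #ff00ff means score at S516, F1851. After flipping Y the toolpath is (40.520,61.313) → (6.815,134.109) → (13.155,126.082) → (186.323,102.116) → (5.675,61.565) → (72.096,47.676) → (40.520,61.313), returning to the start.

G21
G90
G0 X76.929 Y89.086
M4 S791
G1 X104.062 Y89.086 F872
G1 X104.062 Y56.870
G1 X76.929 Y56.870
G1 X76.929 Y89.086
M5
G0 X78.668 Y124.559
M4 S255
G1 X83.219 Y109.558 F3980
G1 X74.328 Y96.646
G1 X58.690 Y95.548
G1 X48.081 Y107.089
G1 X50.489 Y122.579
G1 X64.102 Y130.354
G1 X78.668 Y124.559
M5
G0 X46.905 Y136.090
M4 S255
G1 X66.586 Y136.090 F3980
G1 X66.586 Y125.786
G1 X46.905 Y125.786
G1 X46.905 Y136.090
M5
G0 X62.700 Y49.550
M4 S791
G1 X88.764 Y125.313 F872
G1 X125.043 Y85.599
G1 X184.102 Y41.061
G1 X39.537 Y22.752
M5
G0 X40.520 Y61.313
M4 S516
G1 X6.815 Y134.109 F1851
G1 X13.155 Y126.082
G1 X186.323 Y102.116
G1 X5.675 Y61.565
G1 X72.096 Y47.676
G1 X40.520 Y61.313
M5
G0 X0.000 Y0.000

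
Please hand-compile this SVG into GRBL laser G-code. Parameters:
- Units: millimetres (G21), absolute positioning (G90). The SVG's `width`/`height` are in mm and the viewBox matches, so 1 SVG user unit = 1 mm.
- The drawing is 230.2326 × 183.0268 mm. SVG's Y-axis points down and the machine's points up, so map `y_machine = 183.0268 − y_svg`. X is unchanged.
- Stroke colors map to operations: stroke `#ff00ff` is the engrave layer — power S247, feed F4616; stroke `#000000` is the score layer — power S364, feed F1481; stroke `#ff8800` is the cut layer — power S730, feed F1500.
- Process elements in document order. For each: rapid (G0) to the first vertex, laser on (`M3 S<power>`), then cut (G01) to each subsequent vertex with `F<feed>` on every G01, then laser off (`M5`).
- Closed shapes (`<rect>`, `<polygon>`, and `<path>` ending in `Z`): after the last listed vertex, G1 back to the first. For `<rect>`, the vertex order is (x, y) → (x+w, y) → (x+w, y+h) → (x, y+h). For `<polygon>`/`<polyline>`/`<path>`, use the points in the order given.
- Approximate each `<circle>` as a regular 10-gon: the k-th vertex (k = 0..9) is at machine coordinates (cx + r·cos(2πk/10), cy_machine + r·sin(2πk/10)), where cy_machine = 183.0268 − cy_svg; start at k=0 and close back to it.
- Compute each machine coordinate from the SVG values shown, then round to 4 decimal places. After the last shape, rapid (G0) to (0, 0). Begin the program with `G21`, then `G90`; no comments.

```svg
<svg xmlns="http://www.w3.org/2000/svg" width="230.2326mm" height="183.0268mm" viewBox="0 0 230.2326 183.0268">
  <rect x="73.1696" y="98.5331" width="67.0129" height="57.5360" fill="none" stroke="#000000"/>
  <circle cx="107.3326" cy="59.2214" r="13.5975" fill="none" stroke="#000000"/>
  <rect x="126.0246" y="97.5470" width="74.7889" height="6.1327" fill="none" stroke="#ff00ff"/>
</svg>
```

Since the viewBox matches the mm dimensions, user units are millimetres directly. The only transform is the Y-flip y_m = 183.0268 − y_svg.

Shape 1 is a rectangle drawn with `<rect>`. Its stroke #000000 means score at S364, F1481. After flipping Y the toolpath is (73.1696,84.4937) → (140.1825,84.4937) → (140.1825,26.9577) → (73.1696,26.9577) → (73.1696,84.4937), returning to the start.

Shape 2 is a circle drawn with `<circle>`. Its stroke #000000 means score at S364, F1481. After flipping Y the toolpath is (120.9301,123.8054) → (118.3332,131.7978) → (111.5345,136.7374) → (103.1307,136.7374) → (96.3320,131.7978) → (93.7351,123.8054) → (96.3320,115.8130) → (103.1307,110.8734) → (111.5345,110.8734) → (118.3332,115.8130) → (120.9301,123.8054), returning to the start.

Shape 3 is a rectangle drawn with `<rect>`. Its stroke #ff00ff means engrave at S247, F4616. After flipping Y the toolpath is (126.0246,85.4798) → (200.8135,85.4798) → (200.8135,79.3471) → (126.0246,79.3471) → (126.0246,85.4798), returning to the start.

G21
G90
G0 X73.1696 Y84.4937
M3 S364
G01 X140.1825 Y84.4937 F1481
G01 X140.1825 Y26.9577 F1481
G01 X73.1696 Y26.9577 F1481
G01 X73.1696 Y84.4937 F1481
M5
G0 X120.9301 Y123.8054
M3 S364
G01 X118.3332 Y131.7978 F1481
G01 X111.5345 Y136.7374 F1481
G01 X103.1307 Y136.7374 F1481
G01 X96.3320 Y131.7978 F1481
G01 X93.7351 Y123.8054 F1481
G01 X96.3320 Y115.8130 F1481
G01 X103.1307 Y110.8734 F1481
G01 X111.5345 Y110.8734 F1481
G01 X118.3332 Y115.8130 F1481
G01 X120.9301 Y123.8054 F1481
M5
G0 X126.0246 Y85.4798
M3 S247
G01 X200.8135 Y85.4798 F4616
G01 X200.8135 Y79.3471 F4616
G01 X126.0246 Y79.3471 F4616
G01 X126.0246 Y85.4798 F4616
M5
G0 X0.0000 Y0.0000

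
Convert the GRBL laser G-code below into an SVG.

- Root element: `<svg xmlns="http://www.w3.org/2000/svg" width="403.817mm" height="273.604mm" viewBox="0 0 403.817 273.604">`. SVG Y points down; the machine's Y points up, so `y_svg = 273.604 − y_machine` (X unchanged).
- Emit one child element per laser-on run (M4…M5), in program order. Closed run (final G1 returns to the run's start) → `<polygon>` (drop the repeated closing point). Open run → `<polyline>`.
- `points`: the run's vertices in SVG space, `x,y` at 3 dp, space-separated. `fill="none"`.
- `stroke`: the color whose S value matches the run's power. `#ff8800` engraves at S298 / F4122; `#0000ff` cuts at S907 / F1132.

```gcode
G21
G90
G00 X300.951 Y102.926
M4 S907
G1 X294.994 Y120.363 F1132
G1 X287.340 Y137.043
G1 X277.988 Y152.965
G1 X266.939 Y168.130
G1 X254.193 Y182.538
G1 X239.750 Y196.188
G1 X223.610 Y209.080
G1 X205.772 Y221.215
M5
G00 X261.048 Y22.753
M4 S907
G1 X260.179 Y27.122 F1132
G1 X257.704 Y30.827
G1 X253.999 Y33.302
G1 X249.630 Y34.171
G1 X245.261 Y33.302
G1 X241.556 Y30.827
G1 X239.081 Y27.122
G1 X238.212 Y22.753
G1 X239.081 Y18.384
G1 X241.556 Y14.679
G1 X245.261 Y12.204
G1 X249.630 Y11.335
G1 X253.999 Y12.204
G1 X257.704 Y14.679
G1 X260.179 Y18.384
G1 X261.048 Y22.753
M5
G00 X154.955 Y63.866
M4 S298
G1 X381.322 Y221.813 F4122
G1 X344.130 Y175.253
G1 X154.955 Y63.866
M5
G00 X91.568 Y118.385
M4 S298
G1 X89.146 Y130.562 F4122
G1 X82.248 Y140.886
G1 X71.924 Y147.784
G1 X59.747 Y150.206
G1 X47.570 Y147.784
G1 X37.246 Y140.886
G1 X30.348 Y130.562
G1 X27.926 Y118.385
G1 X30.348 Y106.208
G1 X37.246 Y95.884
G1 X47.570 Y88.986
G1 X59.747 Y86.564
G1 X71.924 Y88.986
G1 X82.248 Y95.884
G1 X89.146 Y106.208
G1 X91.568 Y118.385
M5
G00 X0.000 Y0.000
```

<svg xmlns="http://www.w3.org/2000/svg" width="403.817mm" height="273.604mm" viewBox="0 0 403.817 273.604">
  <polyline points="300.951,170.678 294.994,153.241 287.340,136.561 277.988,120.639 266.939,105.474 254.193,91.066 239.750,77.416 223.610,64.524 205.772,52.389" fill="none" stroke="#0000ff"/>
  <polygon points="261.048,250.851 260.179,246.482 257.704,242.777 253.999,240.302 249.630,239.433 245.261,240.302 241.556,242.777 239.081,246.482 238.212,250.851 239.081,255.220 241.556,258.925 245.261,261.400 249.630,262.269 253.999,261.400 257.704,258.925 260.179,255.220" fill="none" stroke="#0000ff"/>
  <polygon points="154.955,209.738 381.322,51.791 344.130,98.351" fill="none" stroke="#ff8800"/>
  <polygon points="91.568,155.219 89.146,143.042 82.248,132.718 71.924,125.820 59.747,123.398 47.570,125.820 37.246,132.718 30.348,143.042 27.926,155.219 30.348,167.396 37.246,177.720 47.570,184.618 59.747,187.040 71.924,184.618 82.248,177.720 89.146,167.396" fill="none" stroke="#ff8800"/>
</svg>

Machine Y-up, SVG Y-down with viewBox height 273.604, so y_svg = 273.604 − y_machine; X carries over.

Run 1: power S907 maps to stroke `#0000ff` (cut). The run is open, so emit a `<polyline>` with points (Y-flipped): 300.951,170.678 294.994,153.241 287.340,136.561 277.988,120.639 266.939,105.474 254.193,91.066 239.750,77.416 223.610,64.524 205.772,52.389.

Run 2: S907 ⇒ cut layer `#0000ff`. The run returns to its start, so emit a `<polygon>` with points (Y-flipped): 261.048,250.851 260.179,246.482 257.704,242.777 253.999,240.302 249.630,239.433 245.261,240.302 241.556,242.777 239.081,246.482 238.212,250.851 239.081,255.220 241.556,258.925 245.261,261.400 249.630,262.269 253.999,261.400 257.704,258.925 260.179,255.220.

Run 3: power S298 maps to stroke `#ff8800` (engrave). The run returns to its start, so emit a `<polygon>` with points (Y-flipped): 154.955,209.738 381.322,51.791 344.130,98.351.

Run 4: power S298 maps to stroke `#ff8800` (engrave). The run returns to its start, so emit a `<polygon>` with points (Y-flipped): 91.568,155.219 89.146,143.042 82.248,132.718 71.924,125.820 59.747,123.398 47.570,125.820 37.246,132.718 30.348,143.042 27.926,155.219 30.348,167.396 37.246,177.720 47.570,184.618 59.747,187.040 71.924,184.618 82.248,177.720 89.146,167.396.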